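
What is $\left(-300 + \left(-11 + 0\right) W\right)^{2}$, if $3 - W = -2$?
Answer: $126025$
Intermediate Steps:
$W = 5$ ($W = 3 - -2 = 3 + 2 = 5$)
$\left(-300 + \left(-11 + 0\right) W\right)^{2} = \left(-300 + \left(-11 + 0\right) 5\right)^{2} = \left(-300 - 55\right)^{2} = \left(-355\right)^{2} = 126025$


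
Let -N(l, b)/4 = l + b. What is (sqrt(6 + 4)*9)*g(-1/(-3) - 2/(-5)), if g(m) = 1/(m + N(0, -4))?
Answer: 135*sqrt(10)/251 ≈ 1.7008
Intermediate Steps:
N(l, b) = -4*b - 4*l (N(l, b) = -4*(l + b) = -4*(b + l) = -4*b - 4*l)
g(m) = 1/(16 + m) (g(m) = 1/(m + (-4*(-4) - 4*0)) = 1/(m + (16 + 0)) = 1/(m + 16) = 1/(16 + m))
(sqrt(6 + 4)*9)*g(-1/(-3) - 2/(-5)) = (sqrt(6 + 4)*9)/(16 + (-1/(-3) - 2/(-5))) = (sqrt(10)*9)/(16 + (-1*(-1/3) - 2*(-1/5))) = (9*sqrt(10))/(16 + (1/3 + 2/5)) = (9*sqrt(10))/(16 + 11/15) = (9*sqrt(10))/(251/15) = (9*sqrt(10))*(15/251) = 135*sqrt(10)/251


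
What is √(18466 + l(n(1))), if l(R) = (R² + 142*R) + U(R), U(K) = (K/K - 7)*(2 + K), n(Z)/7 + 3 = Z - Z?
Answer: √16039 ≈ 126.65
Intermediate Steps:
n(Z) = -21 (n(Z) = -21 + 7*(Z - Z) = -21 + 7*0 = -21 + 0 = -21)
U(K) = -12 - 6*K (U(K) = (1 - 7)*(2 + K) = -6*(2 + K) = -12 - 6*K)
l(R) = -12 + R² + 136*R (l(R) = (R² + 142*R) + (-12 - 6*R) = -12 + R² + 136*R)
√(18466 + l(n(1))) = √(18466 + (-12 + (-21)² + 136*(-21))) = √(18466 + (-12 + 441 - 2856)) = √(18466 - 2427) = √16039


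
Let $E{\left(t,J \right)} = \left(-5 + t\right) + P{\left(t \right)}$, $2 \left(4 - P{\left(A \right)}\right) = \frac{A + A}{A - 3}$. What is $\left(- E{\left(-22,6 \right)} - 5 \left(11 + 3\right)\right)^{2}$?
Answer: $\frac{1329409}{625} \approx 2127.1$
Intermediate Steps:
$P{\left(A \right)} = 4 - \frac{A}{-3 + A}$ ($P{\left(A \right)} = 4 - \frac{\left(A + A\right) \frac{1}{A - 3}}{2} = 4 - \frac{2 A \frac{1}{-3 + A}}{2} = 4 - \frac{A}{-3 + A}$)
$E{\left(t,J \right)} = -5 + t + \frac{3 \left(-4 + t\right)}{-3 + t}$ ($E{\left(t,J \right)} = \left(-5 + t\right) + \frac{3 \left(-4 + t\right)}{-3 + t} = -5 + t + \frac{3 \left(-4 + t\right)}{-3 + t}$)
$\left(- E{\left(-22,6 \right)} - 5 \left(11 + 3\right)\right)^{2} = \left(- \frac{3 + \left(-22\right)^{2} - -110}{-3 - 22} - 5 \left(11 + 3\right)\right)^{2} = \left(- \frac{3 + 484 + 110}{-25} - 70\right)^{2} = \left(- \frac{\left(-1\right) 597}{25} - 70\right)^{2} = \left(\left(-1\right) \left(- \frac{597}{25}\right) - 70\right)^{2} = \left(\frac{597}{25} - 70\right)^{2} = \left(- \frac{1153}{25}\right)^{2} = \frac{1329409}{625}$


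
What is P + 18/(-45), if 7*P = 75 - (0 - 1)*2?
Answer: 53/5 ≈ 10.600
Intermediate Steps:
P = 11 (P = (75 - (0 - 1)*2)/7 = (75 - (-1)*2)/7 = (75 - 1*(-2))/7 = (75 + 2)/7 = (1/7)*77 = 11)
P + 18/(-45) = 11 + 18/(-45) = 11 - 1/45*18 = 11 - 2/5 = 53/5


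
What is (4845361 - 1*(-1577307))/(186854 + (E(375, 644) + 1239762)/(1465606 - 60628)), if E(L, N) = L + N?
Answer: 392335097448/11414217391 ≈ 34.372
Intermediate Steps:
(4845361 - 1*(-1577307))/(186854 + (E(375, 644) + 1239762)/(1465606 - 60628)) = (4845361 - 1*(-1577307))/(186854 + ((375 + 644) + 1239762)/(1465606 - 60628)) = (4845361 + 1577307)/(186854 + (1019 + 1239762)/1404978) = 6422668/(186854 + 1240781*(1/1404978)) = 6422668/(186854 + 53947/61086) = 6422668/(11414217391/61086) = 6422668*(61086/11414217391) = 392335097448/11414217391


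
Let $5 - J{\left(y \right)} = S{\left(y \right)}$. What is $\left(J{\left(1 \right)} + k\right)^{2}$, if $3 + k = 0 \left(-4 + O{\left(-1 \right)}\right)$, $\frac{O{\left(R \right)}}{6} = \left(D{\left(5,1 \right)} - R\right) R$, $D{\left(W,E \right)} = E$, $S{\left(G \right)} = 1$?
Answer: $1$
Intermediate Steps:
$O{\left(R \right)} = 6 R \left(1 - R\right)$ ($O{\left(R \right)} = 6 \left(1 - R\right) R = 6 R \left(1 - R\right)$)
$k = -3$ ($k = -3 + 0 \left(-4 + 6 \left(-1\right) \left(1 - -1\right)\right) = -3 + 0 \left(-4 + 6 \left(-1\right) \left(1 + 1\right)\right) = -3 + 0 \left(-4 + 6 \left(-1\right) 2\right) = -3 + 0 \left(-4 - 12\right) = -3 + 0 \left(-16\right) = -3 + 0 = -3$)
$J{\left(y \right)} = 4$ ($J{\left(y \right)} = 5 - 1 = 4$)
$\left(J{\left(1 \right)} + k\right)^{2} = \left(4 - 3\right)^{2} = 1^{2} = 1$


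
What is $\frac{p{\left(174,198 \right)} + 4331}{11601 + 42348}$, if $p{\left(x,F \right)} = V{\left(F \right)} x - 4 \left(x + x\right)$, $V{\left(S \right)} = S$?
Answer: $\frac{37391}{53949} \approx 0.69308$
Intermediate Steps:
$p{\left(x,F \right)} = - 8 x + F x$ ($p{\left(x,F \right)} = F x - 4 \left(x + x\right) = F x - 4 \cdot 2 x = F x - 8 x = - 8 x + F x$)
$\frac{p{\left(174,198 \right)} + 4331}{11601 + 42348} = \frac{174 \left(-8 + 198\right) + 4331}{11601 + 42348} = \frac{174 \cdot 190 + 4331}{53949} = \left(33060 + 4331\right) \frac{1}{53949} = 37391 \cdot \frac{1}{53949} = \frac{37391}{53949}$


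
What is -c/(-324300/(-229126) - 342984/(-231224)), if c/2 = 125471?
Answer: -36127076574106/417316563 ≈ -86570.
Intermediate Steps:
c = 250942 (c = 2*125471 = 250942)
-c/(-324300/(-229126) - 342984/(-231224)) = -250942/(-324300/(-229126) - 342984/(-231224)) = -250942/(-324300*(-1/229126) - 342984*(-1/231224)) = -250942/(7050/4981 + 42873/28903) = -250942/417316563/143965843 = -250942*143965843/417316563 = -1*36127076574106/417316563 = -36127076574106/417316563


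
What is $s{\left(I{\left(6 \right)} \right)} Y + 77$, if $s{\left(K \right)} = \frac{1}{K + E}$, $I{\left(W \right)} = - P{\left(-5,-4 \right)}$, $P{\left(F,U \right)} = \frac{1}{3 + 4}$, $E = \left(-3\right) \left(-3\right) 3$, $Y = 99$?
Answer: $\frac{15169}{188} \approx 80.686$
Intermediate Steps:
$E = 27$ ($E = 9 \cdot 3 = 27$)
$P{\left(F,U \right)} = \frac{1}{7}$
$I{\left(W \right)} = - \frac{1}{7}$ ($I{\left(W \right)} = \left(-1\right) \frac{1}{7} = - \frac{1}{7}$)
$s{\left(K \right)} = \frac{1}{27 + K}$ ($s{\left(K \right)} = \frac{1}{K + 27} = \frac{1}{27 + K}$)
$s{\left(I{\left(6 \right)} \right)} Y + 77 = \frac{1}{27 - \frac{1}{7}} \cdot 99 + 77 = \frac{1}{\frac{188}{7}} \cdot 99 + 77 = \frac{7}{188} \cdot 99 + 77 = \frac{693}{188} + 77 = \frac{15169}{188}$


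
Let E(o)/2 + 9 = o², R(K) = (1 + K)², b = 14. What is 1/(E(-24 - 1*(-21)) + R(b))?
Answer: 1/225 ≈ 0.0044444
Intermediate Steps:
E(o) = -18 + 2*o²
1/(E(-24 - 1*(-21)) + R(b)) = 1/((-18 + 2*(-24 - 1*(-21))²) + (1 + 14)²) = 1/((-18 + 2*(-24 + 21)²) + 15²) = 1/((-18 + 2*(-3)²) + 225) = 1/((-18 + 2*9) + 225) = 1/((-18 + 18) + 225) = 1/(0 + 225) = 1/225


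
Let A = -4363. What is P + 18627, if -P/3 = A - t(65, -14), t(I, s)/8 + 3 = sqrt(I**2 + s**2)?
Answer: 31644 + 24*sqrt(4421) ≈ 33240.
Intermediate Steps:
t(I, s) = -24 + 8*sqrt(I**2 + s**2)
P = 13017 + 24*sqrt(4421) (P = -3*(-4363 - (-24 + 8*sqrt(65**2 + (-14)**2))) = -3*(-4363 - (-24 + 8*sqrt(4225 + 196))) = -3*(-4363 - (-24 + 8*sqrt(4421))) = -3*(-4363 + (24 - 8*sqrt(4421))) = -3*(-4339 - 8*sqrt(4421)) = 13017 + 24*sqrt(4421) ≈ 14613.)
P + 18627 = (13017 + 24*sqrt(4421)) + 18627 = 31644 + 24*sqrt(4421)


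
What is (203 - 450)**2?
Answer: 61009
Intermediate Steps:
(203 - 450)**2 = (-247)**2 = 61009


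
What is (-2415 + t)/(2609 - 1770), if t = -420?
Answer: -2835/839 ≈ -3.3790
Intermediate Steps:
(-2415 + t)/(2609 - 1770) = (-2415 - 420)/(2609 - 1770) = -2835/839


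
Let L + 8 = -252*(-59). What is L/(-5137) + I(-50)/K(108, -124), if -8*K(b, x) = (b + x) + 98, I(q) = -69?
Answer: 808552/210617 ≈ 3.8390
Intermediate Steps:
K(b, x) = -49/4 - b/8 - x/8 (K(b, x) = -((b + x) + 98)/8 = -(98 + b + x)/8 = -49/4 - b/8 - x/8)
L = 14860 (L = -8 - 252*(-59) = -8 + 14868 = 14860)
L/(-5137) + I(-50)/K(108, -124) = 14860/(-5137) - 69/(-49/4 - 1/8*108 - 1/8*(-124)) = 14860*(-1/5137) - 69/(-49/4 - 27/2 + 31/2) = -14860/5137 - 69/(-41/4) = -14860/5137 - 69*(-4/41) = -14860/5137 + 276/41 = 808552/210617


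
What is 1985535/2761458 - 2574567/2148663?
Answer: -315923672109/659271403406 ≈ -0.47920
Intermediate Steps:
1985535/2761458 - 2574567/2148663 = 1985535*(1/2761458) - 2574567*1/2148663 = 661845/920486 - 858189/716221 = -315923672109/659271403406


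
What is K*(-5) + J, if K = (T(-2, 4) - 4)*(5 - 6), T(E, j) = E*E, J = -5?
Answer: -5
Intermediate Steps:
T(E, j) = E²
K = 0 (K = ((-2)² - 4)*(5 - 6) = (4 - 4)*(-1) = 0*(-1) = 0)
K*(-5) + J = 0*(-5) - 5 = 0 - 5 = -5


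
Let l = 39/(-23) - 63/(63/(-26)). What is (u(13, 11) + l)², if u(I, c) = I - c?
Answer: 366025/529 ≈ 691.92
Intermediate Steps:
l = 559/23 (l = 39*(-1/23) - 63/(63*(-1/26)) = -39/23 - 63/(-63/26) = -39/23 - 63*(-26/63) = -39/23 + 26 = 559/23 ≈ 24.304)
(u(13, 11) + l)² = ((13 - 1*11) + 559/23)² = ((13 - 11) + 559/23)² = (2 + 559/23)² = (605/23)² = 366025/529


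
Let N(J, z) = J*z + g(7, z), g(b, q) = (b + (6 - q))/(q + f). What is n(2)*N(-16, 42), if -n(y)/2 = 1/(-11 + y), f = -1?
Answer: -55162/369 ≈ -149.49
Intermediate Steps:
g(b, q) = (6 + b - q)/(-1 + q) (g(b, q) = (b + (6 - q))/(q - 1) = (6 + b - q)/(-1 + q))
n(y) = -2/(-11 + y)
N(J, z) = J*z + (13 - z)/(-1 + z) (N(J, z) = J*z + (6 + 7 - z)/(-1 + z) = J*z + (13 - z)/(-1 + z))
n(2)*N(-16, 42) = (-2/(-11 + 2))*((13 - 1*42 - 16*42*(-1 + 42))/(-1 + 42)) = (-2/(-9))*((13 - 42 - 16*42*41)/41) = (-2*(-1/9))*((13 - 42 - 27552)/41) = 2*((1/41)*(-27581))/9 = (2/9)*(-27581/41) = -55162/369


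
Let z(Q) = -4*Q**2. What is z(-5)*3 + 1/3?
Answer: -899/3 ≈ -299.67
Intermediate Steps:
z(-5)*3 + 1/3 = -4*(-5)**2*3 + 1/3 = -4*25*3 + 1*(1/3) = -100*3 + 1/3 = -300 + 1/3 = -899/3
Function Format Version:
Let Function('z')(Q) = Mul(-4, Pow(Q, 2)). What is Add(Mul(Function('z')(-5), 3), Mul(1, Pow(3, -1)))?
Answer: Rational(-899, 3) ≈ -299.67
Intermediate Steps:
Add(Mul(Function('z')(-5), 3), Mul(1, Pow(3, -1))) = Add(Mul(Mul(-4, Pow(-5, 2)), 3), Mul(1, Pow(3, -1))) = Add(Mul(Mul(-4, 25), 3), Mul(1, Rational(1, 3))) = Add(Mul(-100, 3), Rational(1, 3)) = Add(-300, Rational(1, 3)) = Rational(-899, 3)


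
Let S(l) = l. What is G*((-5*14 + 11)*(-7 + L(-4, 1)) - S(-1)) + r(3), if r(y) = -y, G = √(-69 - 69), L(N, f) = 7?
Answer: -3 + I*√138 ≈ -3.0 + 11.747*I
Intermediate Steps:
G = I*√138 (G = √(-138) = I*√138 ≈ 11.747*I)
G*((-5*14 + 11)*(-7 + L(-4, 1)) - S(-1)) + r(3) = (I*√138)*((-5*14 + 11)*(-7 + 7) - 1*(-1)) - 1*3 = (I*√138)*((-70 + 11)*0 + 1) - 3 = (I*√138)*(-59*0 + 1) - 3 = (I*√138)*(0 + 1) - 3 = (I*√138)*1 - 3 = I*√138 - 3 = -3 + I*√138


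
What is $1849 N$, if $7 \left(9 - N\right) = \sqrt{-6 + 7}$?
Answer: $\frac{114638}{7} \approx 16377.0$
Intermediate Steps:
$N = \frac{62}{7}$ ($N = 9 - \frac{\sqrt{-6 + 7}}{7} = 9 - \frac{\sqrt{1}}{7} = 9 - \frac{1}{7} = \frac{62}{7} \approx 8.8571$)
$1849 N = 1849 \cdot \frac{62}{7} = \frac{114638}{7}$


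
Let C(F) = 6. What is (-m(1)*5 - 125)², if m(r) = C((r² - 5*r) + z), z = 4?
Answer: 24025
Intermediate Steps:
m(r) = 6
(-m(1)*5 - 125)² = (-1*6*5 - 125)² = (-6*5 - 125)² = (-30 - 125)² = (-155)² = 24025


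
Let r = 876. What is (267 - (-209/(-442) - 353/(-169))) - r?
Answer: -3514033/5746 ≈ -611.56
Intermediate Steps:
(267 - (-209/(-442) - 353/(-169))) - r = (267 - (-209/(-442) - 353/(-169))) - 1*876 = (267 - (-209*(-1/442) - 353*(-1/169))) - 876 = (267 - (209/442 + 353/169)) - 876 = (267 - 1*14719/5746) - 876 = (267 - 14719/5746) - 876 = 1519463/5746 - 876 = -3514033/5746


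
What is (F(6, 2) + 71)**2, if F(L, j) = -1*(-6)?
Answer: 5929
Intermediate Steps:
F(L, j) = 6
(F(6, 2) + 71)**2 = (6 + 71)**2 = 77**2 = 5929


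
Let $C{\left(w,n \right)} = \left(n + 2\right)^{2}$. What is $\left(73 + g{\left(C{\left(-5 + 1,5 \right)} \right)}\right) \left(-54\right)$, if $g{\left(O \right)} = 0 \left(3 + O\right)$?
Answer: $-3942$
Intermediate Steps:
$C{\left(w,n \right)} = \left(2 + n\right)^{2}$
$g{\left(O \right)} = 0$
$\left(73 + g{\left(C{\left(-5 + 1,5 \right)} \right)}\right) \left(-54\right) = \left(73 + 0\right) \left(-54\right) = 73 \left(-54\right) = -3942$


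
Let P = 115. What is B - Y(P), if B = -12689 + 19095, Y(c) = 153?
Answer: 6253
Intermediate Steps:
B = 6406
B - Y(P) = 6406 - 1*153 = 6406 - 153 = 6253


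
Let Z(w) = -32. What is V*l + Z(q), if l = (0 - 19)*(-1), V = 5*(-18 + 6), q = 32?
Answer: -1172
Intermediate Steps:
V = -60 (V = 5*(-12) = -60)
l = 19 (l = -19*(-1) = 19)
V*l + Z(q) = -60*19 - 32 = -1140 - 32 = -1172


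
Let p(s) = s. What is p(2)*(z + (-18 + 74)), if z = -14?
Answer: 84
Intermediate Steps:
p(2)*(z + (-18 + 74)) = 2*(-14 + (-18 + 74)) = 2*(-14 + 56) = 2*42 = 84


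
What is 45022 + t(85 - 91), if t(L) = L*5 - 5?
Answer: 44987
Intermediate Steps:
t(L) = -5 + 5*L (t(L) = 5*L - 5 = -5 + 5*L)
45022 + t(85 - 91) = 45022 + (-5 + 5*(85 - 91)) = 45022 + (-5 + 5*(-6)) = 45022 + (-5 - 30) = 45022 - 35 = 44987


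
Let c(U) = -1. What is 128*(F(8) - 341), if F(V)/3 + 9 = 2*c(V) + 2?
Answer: -47104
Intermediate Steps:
F(V) = -27 (F(V) = -27 + 3*(2*(-1) + 2) = -27 + 3*(-2 + 2) = -27 + 3*0 = -27 + 0 = -27)
128*(F(8) - 341) = 128*(-27 - 341) = 128*(-368) = -47104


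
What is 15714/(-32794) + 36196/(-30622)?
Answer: -417051433/251054467 ≈ -1.6612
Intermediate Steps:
15714/(-32794) + 36196/(-30622) = 15714*(-1/32794) + 36196*(-1/30622) = -7857/16397 - 18098/15311 = -417051433/251054467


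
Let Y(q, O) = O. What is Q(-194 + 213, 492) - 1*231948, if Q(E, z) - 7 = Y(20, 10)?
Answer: -231931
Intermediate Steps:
Q(E, z) = 17 (Q(E, z) = 7 + 10 = 17)
Q(-194 + 213, 492) - 1*231948 = 17 - 1*231948 = 17 - 231948 = -231931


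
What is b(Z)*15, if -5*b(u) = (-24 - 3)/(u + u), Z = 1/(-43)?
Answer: -3483/2 ≈ -1741.5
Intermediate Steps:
Z = -1/43 ≈ -0.023256
b(u) = 27/(10*u) (b(u) = -(-24 - 3)/(5*(u + u)) = -(-27)/(5*(2*u)) = -(-27)*1/(2*u)/5 = -(-27)/(10*u) = 27/(10*u))
b(Z)*15 = (27/(10*(-1/43)))*15 = ((27/10)*(-43))*15 = -1161/10*15 = -3483/2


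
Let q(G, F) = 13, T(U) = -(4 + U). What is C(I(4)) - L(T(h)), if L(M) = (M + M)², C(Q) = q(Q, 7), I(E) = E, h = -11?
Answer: -183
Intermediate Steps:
T(U) = -4 - U
C(Q) = 13
L(M) = 4*M² (L(M) = (2*M)² = 4*M²)
C(I(4)) - L(T(h)) = 13 - 4*(-4 - 1*(-11))² = 13 - 4*(-4 + 11)² = 13 - 4*7² = 13 - 4*49 = 13 - 1*196 = 13 - 196 = -183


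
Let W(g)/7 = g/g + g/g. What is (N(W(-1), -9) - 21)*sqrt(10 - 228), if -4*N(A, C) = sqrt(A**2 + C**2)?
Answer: I*sqrt(218)*(-84 - sqrt(277))/4 ≈ -371.5*I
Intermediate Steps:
W(g) = 14 (W(g) = 7*(g/g + g/g) = 7*(1 + 1) = 7*2 = 14)
N(A, C) = -sqrt(A**2 + C**2)/4
(N(W(-1), -9) - 21)*sqrt(10 - 228) = (-sqrt(14**2 + (-9)**2)/4 - 21)*sqrt(10 - 228) = (-sqrt(196 + 81)/4 - 21)*sqrt(-218) = (-sqrt(277)/4 - 21)*(I*sqrt(218)) = (-21 - sqrt(277)/4)*(I*sqrt(218)) = I*sqrt(218)*(-21 - sqrt(277)/4)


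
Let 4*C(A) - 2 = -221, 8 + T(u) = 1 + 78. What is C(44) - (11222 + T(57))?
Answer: -45391/4 ≈ -11348.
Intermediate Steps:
T(u) = 71 (T(u) = -8 + (1 + 78) = -8 + 79 = 71)
C(A) = -219/4 (C(A) = ½ + (¼)*(-221) = ½ - 221/4 = -219/4)
C(44) - (11222 + T(57)) = -219/4 - (11222 + 71) = -219/4 - 1*11293 = -219/4 - 11293 = -45391/4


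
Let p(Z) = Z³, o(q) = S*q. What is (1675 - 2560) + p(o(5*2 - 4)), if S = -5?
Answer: -27885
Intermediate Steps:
o(q) = -5*q
(1675 - 2560) + p(o(5*2 - 4)) = (1675 - 2560) + (-5*(5*2 - 4))³ = -885 + (-5*(10 - 4))³ = -885 + (-5*6)³ = -885 + (-30)³ = -885 - 27000 = -27885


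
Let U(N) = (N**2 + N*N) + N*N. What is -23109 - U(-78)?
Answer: -41361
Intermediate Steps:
U(N) = 3*N**2 (U(N) = (N**2 + N**2) + N**2 = 2*N**2 + N**2 = 3*N**2)
-23109 - U(-78) = -23109 - 3*(-78)**2 = -23109 - 3*6084 = -23109 - 1*18252 = -23109 - 18252 = -41361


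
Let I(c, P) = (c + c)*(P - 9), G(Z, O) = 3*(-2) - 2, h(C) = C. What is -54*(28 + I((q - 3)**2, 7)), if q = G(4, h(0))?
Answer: 24624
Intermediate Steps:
G(Z, O) = -8 (G(Z, O) = -6 - 2 = -8)
q = -8
I(c, P) = 2*c*(-9 + P) (I(c, P) = (2*c)*(-9 + P) = 2*c*(-9 + P))
-54*(28 + I((q - 3)**2, 7)) = -54*(28 + 2*(-8 - 3)**2*(-9 + 7)) = -54*(28 + 2*(-11)**2*(-2)) = -54*(28 + 2*121*(-2)) = -54*(28 - 484) = -54*(-456) = 24624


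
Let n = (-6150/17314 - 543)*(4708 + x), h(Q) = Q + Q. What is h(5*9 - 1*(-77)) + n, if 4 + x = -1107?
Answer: -1537959074/787 ≈ -1.9542e+6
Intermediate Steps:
x = -1111 (x = -4 - 1107 = -1111)
h(Q) = 2*Q
n = -1538151102/787 (n = (-6150/17314 - 543)*(4708 - 1111) = (-6150*1/17314 - 543)*3597 = (-3075/8657 - 543)*3597 = -4703826/8657*3597 = -1538151102/787 ≈ -1.9544e+6)
h(5*9 - 1*(-77)) + n = 2*(5*9 - 1*(-77)) - 1538151102/787 = 2*(45 + 77) - 1538151102/787 = 2*122 - 1538151102/787 = 244 - 1538151102/787 = -1537959074/787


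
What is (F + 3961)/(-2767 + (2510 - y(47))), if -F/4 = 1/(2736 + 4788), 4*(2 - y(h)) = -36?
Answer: -1862660/126027 ≈ -14.780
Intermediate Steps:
y(h) = 11 (y(h) = 2 - 1/4*(-36) = 2 + 9 = 11)
F = -1/1881 (F = -4/(2736 + 4788) = -4/7524 = -4*1/7524 = -1/1881 ≈ -0.00053163)
(F + 3961)/(-2767 + (2510 - y(47))) = (-1/1881 + 3961)/(-2767 + (2510 - 1*11)) = 7450640/(1881*(-2767 + (2510 - 11))) = 7450640/(1881*(-2767 + 2499)) = (7450640/1881)/(-268) = (7450640/1881)*(-1/268) = -1862660/126027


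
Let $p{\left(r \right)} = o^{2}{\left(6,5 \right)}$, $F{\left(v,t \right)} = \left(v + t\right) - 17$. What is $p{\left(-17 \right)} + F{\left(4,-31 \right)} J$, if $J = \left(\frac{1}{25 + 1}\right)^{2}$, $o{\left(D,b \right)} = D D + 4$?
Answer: $\frac{270389}{169} \approx 1599.9$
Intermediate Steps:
$o{\left(D,b \right)} = 4 + D^{2}$ ($o{\left(D,b \right)} = D^{2} + 4 = 4 + D^{2}$)
$F{\left(v,t \right)} = -17 + t + v$ ($F{\left(v,t \right)} = \left(t + v\right) - 17 = -17 + t + v$)
$p{\left(r \right)} = 1600$ ($p{\left(r \right)} = \left(4 + 6^{2}\right)^{2} = \left(4 + 36\right)^{2} = 40^{2} = 1600$)
$J = \frac{1}{676}$ ($J = \left(\frac{1}{26}\right)^{2} = \frac{1}{676} \approx 0.0014793$)
$p{\left(-17 \right)} + F{\left(4,-31 \right)} J = 1600 + \left(-17 - 31 + 4\right) \frac{1}{676} = 1600 - \frac{11}{169} = \frac{270389}{169}$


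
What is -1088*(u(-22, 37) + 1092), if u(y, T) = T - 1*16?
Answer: -1210944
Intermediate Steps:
u(y, T) = -16 + T (u(y, T) = T - 16 = -16 + T)
-1088*(u(-22, 37) + 1092) = -1088*((-16 + 37) + 1092) = -1088*(21 + 1092) = -1088*1113 = -1210944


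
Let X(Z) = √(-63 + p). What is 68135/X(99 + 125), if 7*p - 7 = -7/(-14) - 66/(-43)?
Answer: -68135*I*√456402/5307 ≈ -8673.5*I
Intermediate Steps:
p = 111/86 (p = 1 + (-7/(-14) - 66/(-43))/7 = 1 + (-7*(-1/14) - 66*(-1/43))/7 = 1 + (½ + 66/43)/7 = 1 + (⅐)*(175/86) = 1 + 25/86 = 111/86 ≈ 1.2907)
X(Z) = I*√456402/86 (X(Z) = √(-63 + 111/86) = √(-5307/86) = I*√456402/86)
68135/X(99 + 125) = 68135/((I*√456402/86)) = 68135*(-I*√456402/5307) = -68135*I*√456402/5307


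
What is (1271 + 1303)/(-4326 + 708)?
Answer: -143/201 ≈ -0.71144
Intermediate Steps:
(1271 + 1303)/(-4326 + 708) = 2574/(-3618) = 2574*(-1/3618) = -143/201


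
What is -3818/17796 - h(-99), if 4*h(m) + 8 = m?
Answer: 472225/17796 ≈ 26.535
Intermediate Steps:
h(m) = -2 + m/4
-3818/17796 - h(-99) = -3818/17796 - (-2 + (1/4)*(-99)) = -3818*1/17796 - (-2 - 99/4) = -1909/8898 - 1*(-107/4) = -1909/8898 + 107/4 = 472225/17796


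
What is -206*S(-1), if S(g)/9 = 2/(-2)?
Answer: 1854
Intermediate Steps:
S(g) = -9 (S(g) = 9*(2/(-2)) = 9*(2*(-1/2)) = 9*(-1) = -9)
-206*S(-1) = -206*(-9) = 1854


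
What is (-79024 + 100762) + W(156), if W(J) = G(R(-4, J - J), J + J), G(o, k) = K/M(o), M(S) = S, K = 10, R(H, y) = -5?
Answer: 21736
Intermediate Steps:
G(o, k) = 10/o
W(J) = -2 (W(J) = 10/(-5) = 10*(-⅕) = -2)
(-79024 + 100762) + W(156) = (-79024 + 100762) - 2 = 21738 - 2 = 21736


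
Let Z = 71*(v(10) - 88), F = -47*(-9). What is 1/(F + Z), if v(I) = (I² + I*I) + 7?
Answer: 1/8872 ≈ 0.00011271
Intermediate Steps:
v(I) = 7 + 2*I² (v(I) = (I² + I²) + 7 = 2*I² + 7 = 7 + 2*I²)
F = 423
Z = 8449 (Z = 71*((7 + 2*10²) - 88) = 71*((7 + 2*100) - 88) = 71*((7 + 200) - 88) = 71*(207 - 88) = 71*119 = 8449)
1/(F + Z) = 1/(423 + 8449) = 1/8872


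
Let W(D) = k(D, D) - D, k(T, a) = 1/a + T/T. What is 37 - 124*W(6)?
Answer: 1909/3 ≈ 636.33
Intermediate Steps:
k(T, a) = 1 + 1/a (k(T, a) = 1/a + 1 = 1 + 1/a)
W(D) = -D + (1 + D)/D (W(D) = (1 + D)/D - D = -D + (1 + D)/D)
37 - 124*W(6) = 37 - 124*(1 + 1/6 - 1*6) = 37 - 124*(1 + ⅙ - 6) = 37 - 124*(-29/6) = 37 + 1798/3 = 1909/3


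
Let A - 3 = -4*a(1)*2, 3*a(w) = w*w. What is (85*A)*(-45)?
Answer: -1275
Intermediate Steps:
a(w) = w²/3 (a(w) = (w*w)/3 = w²/3)
A = ⅓ (A = 3 - 4*1²/3*2 = 3 - 4/3*2 = 3 - 8/3 = ⅓ ≈ 0.33333)
(85*A)*(-45) = (85*(⅓))*(-45) = (85/3)*(-45) = -1275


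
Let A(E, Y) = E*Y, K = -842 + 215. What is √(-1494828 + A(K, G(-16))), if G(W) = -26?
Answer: 7*I*√30174 ≈ 1215.9*I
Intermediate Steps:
K = -627
√(-1494828 + A(K, G(-16))) = √(-1494828 - 627*(-26)) = √(-1494828 + 16302) = √(-1478526) = 7*I*√30174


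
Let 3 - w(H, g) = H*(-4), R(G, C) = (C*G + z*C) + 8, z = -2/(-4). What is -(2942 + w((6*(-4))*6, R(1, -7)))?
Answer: -2369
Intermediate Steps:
z = 1/2 (z = -2*(-1/4) = 1/2 ≈ 0.50000)
R(G, C) = 8 + C/2 + C*G (R(G, C) = (C*G + C/2) + 8 = (C/2 + C*G) + 8 = 8 + C/2 + C*G)
w(H, g) = 3 + 4*H (w(H, g) = 3 - H*(-4) = 3 - (-4)*H = 3 + 4*H)
-(2942 + w((6*(-4))*6, R(1, -7))) = -(2942 + (3 + 4*((6*(-4))*6))) = -(2942 + (3 + 4*(-24*6))) = -(2942 + (3 + 4*(-144))) = -(2942 + (3 - 576)) = -(2942 - 573) = -1*2369 = -2369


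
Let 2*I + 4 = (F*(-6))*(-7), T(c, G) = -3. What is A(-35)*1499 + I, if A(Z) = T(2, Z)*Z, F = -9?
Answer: 157204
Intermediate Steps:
I = -191 (I = -2 + (-9*(-6)*(-7))/2 = -2 + (54*(-7))/2 = -2 + (1/2)*(-378) = -2 - 189 = -191)
A(Z) = -3*Z
A(-35)*1499 + I = -3*(-35)*1499 - 191 = 105*1499 - 191 = 157395 - 191 = 157204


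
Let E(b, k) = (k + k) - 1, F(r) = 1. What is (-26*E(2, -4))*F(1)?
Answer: 234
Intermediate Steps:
E(b, k) = -1 + 2*k (E(b, k) = 2*k - 1 = -1 + 2*k)
(-26*E(2, -4))*F(1) = -26*(-1 + 2*(-4))*1 = -26*(-1 - 8)*1 = -26*(-9)*1 = 234*1 = 234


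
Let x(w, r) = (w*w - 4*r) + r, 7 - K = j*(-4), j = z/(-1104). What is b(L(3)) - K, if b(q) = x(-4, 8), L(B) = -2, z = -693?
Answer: -1611/92 ≈ -17.511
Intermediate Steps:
j = 231/368 (j = -693/(-1104) = -693*(-1/1104) = 231/368 ≈ 0.62772)
K = 875/92 (K = 7 - 231*(-4)/368 = 7 - 1*(-231/92) = 7 + 231/92 = 875/92 ≈ 9.5109)
x(w, r) = w² - 3*r (x(w, r) = (w² - 4*r) + r = w² - 3*r)
b(q) = -8 (b(q) = (-4)² - 3*8 = 16 - 24 = -8)
b(L(3)) - K = -8 - 1*875/92 = -8 - 875/92 = -1611/92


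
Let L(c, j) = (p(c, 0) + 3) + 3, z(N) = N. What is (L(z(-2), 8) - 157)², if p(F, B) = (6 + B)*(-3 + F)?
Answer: 32761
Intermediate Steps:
p(F, B) = (-3 + F)*(6 + B)
L(c, j) = -12 + 6*c (L(c, j) = ((-18 - 3*0 + 6*c + 0*c) + 3) + 3 = ((-18 + 0 + 6*c + 0) + 3) + 3 = ((-18 + 6*c) + 3) + 3 = (-15 + 6*c) + 3 = -12 + 6*c)
(L(z(-2), 8) - 157)² = ((-12 + 6*(-2)) - 157)² = ((-12 - 12) - 157)² = (-24 - 157)² = (-181)² = 32761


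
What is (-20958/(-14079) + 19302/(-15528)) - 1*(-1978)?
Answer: 24026749739/12145484 ≈ 1978.2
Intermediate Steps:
(-20958/(-14079) + 19302/(-15528)) - 1*(-1978) = (-20958*(-1/14079) + 19302*(-1/15528)) + 1978 = (6986/4693 - 3217/2588) + 1978 = 2982387/12145484 + 1978 = 24026749739/12145484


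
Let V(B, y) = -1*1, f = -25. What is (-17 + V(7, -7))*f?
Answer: 450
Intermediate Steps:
V(B, y) = -1
(-17 + V(7, -7))*f = (-17 - 1)*(-25) = -18*(-25) = 450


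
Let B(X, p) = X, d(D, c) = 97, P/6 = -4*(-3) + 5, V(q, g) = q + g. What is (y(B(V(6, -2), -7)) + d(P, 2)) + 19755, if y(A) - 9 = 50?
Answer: 19911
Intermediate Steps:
V(q, g) = g + q
P = 102 (P = 6*(-4*(-3) + 5) = 6*(12 + 5) = 6*17 = 102)
y(A) = 59 (y(A) = 9 + 50 = 59)
(y(B(V(6, -2), -7)) + d(P, 2)) + 19755 = (59 + 97) + 19755 = 156 + 19755 = 19911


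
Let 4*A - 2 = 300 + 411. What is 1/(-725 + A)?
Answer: -4/2187 ≈ -0.0018290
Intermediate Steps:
A = 713/4 (A = 1/2 + (300 + 411)/4 = 1/2 + (1/4)*711 = 1/2 + 711/4 = 713/4 ≈ 178.25)
1/(-725 + A) = 1/(-725 + 713/4) = 1/(-2187/4) = -4/2187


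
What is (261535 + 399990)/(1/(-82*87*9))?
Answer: -42473874150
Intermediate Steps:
(261535 + 399990)/(1/(-82*87*9)) = 661525/(1/(-7134*9)) = 661525/(1/(-64206)) = 661525/(-1/64206) = 661525*(-64206) = -42473874150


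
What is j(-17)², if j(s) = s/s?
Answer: 1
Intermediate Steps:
j(s) = 1
j(-17)² = 1² = 1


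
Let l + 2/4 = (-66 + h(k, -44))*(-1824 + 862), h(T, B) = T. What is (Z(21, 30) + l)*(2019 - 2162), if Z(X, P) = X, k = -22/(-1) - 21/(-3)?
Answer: -10185747/2 ≈ -5.0929e+6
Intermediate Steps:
k = 29 (k = -22*(-1) - 21*(-⅓) = 22 + 7 = 29)
l = 71187/2 (l = -½ + (-66 + 29)*(-1824 + 862) = -½ - 37*(-962) = -½ + 35594 = 71187/2 ≈ 35594.)
(Z(21, 30) + l)*(2019 - 2162) = (21 + 71187/2)*(2019 - 2162) = (71229/2)*(-143) = -10185747/2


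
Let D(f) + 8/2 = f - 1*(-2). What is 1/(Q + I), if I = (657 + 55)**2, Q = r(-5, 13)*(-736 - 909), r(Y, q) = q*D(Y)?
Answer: 1/656639 ≈ 1.5229e-6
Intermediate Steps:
D(f) = -2 + f (D(f) = -4 + (f - 1*(-2)) = -4 + (f + 2) = -4 + (2 + f) = -2 + f)
r(Y, q) = q*(-2 + Y)
Q = 149695 (Q = (13*(-2 - 5))*(-736 - 909) = (13*(-7))*(-1645) = -91*(-1645) = 149695)
I = 506944 (I = 712**2 = 506944)
1/(Q + I) = 1/(149695 + 506944) = 1/656639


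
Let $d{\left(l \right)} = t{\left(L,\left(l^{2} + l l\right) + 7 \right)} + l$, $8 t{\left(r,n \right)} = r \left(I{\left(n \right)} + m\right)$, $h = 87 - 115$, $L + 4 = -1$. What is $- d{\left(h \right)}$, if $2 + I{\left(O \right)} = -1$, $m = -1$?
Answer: $\frac{51}{2} \approx 25.5$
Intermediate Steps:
$I{\left(O \right)} = -3$ ($I{\left(O \right)} = -2 - 1 = -3$)
$L = -5$ ($L = -4 - 1 = -5$)
$h = -28$ ($h = 87 - 115 = -28$)
$t{\left(r,n \right)} = - \frac{r}{2}$ ($t{\left(r,n \right)} = \frac{r \left(-3 - 1\right)}{8} = \frac{r \left(-4\right)}{8} = \frac{\left(-4\right) r}{8} = - \frac{r}{2}$)
$d{\left(l \right)} = \frac{5}{2} + l$ ($d{\left(l \right)} = \left(- \frac{1}{2}\right) \left(-5\right) + l = \frac{5}{2} + l$)
$- d{\left(h \right)} = - (\frac{5}{2} - 28) = \left(-1\right) \left(- \frac{51}{2}\right) = \frac{51}{2}$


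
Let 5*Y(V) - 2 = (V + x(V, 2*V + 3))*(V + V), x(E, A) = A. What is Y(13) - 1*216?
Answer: 14/5 ≈ 2.8000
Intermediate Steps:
Y(V) = ⅖ + 2*V*(3 + 3*V)/5 (Y(V) = ⅖ + ((V + (2*V + 3))*(V + V))/5 = ⅖ + ((V + (3 + 2*V))*(2*V))/5 = ⅖ + ((3 + 3*V)*(2*V))/5 = ⅖ + (2*V*(3 + 3*V))/5 = ⅖ + 2*V*(3 + 3*V)/5)
Y(13) - 1*216 = (⅖ + (6/5)*13 + (6/5)*13²) - 1*216 = (⅖ + 78/5 + (6/5)*169) - 216 = (⅖ + 78/5 + 1014/5) - 216 = 1094/5 - 216 = 14/5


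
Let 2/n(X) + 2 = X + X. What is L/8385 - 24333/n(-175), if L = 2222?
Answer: 35909670302/8385 ≈ 4.2826e+6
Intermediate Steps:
n(X) = 2/(-2 + 2*X) (n(X) = 2/(-2 + (X + X)) = 2/(-2 + 2*X))
L/8385 - 24333/n(-175) = 2222/8385 - 24333/(1/(-1 - 175)) = 2222*(1/8385) - 24333/(1/(-176)) = 2222/8385 - 24333/(-1/176) = 2222/8385 - 24333*(-176) = 2222/8385 + 4282608 = 35909670302/8385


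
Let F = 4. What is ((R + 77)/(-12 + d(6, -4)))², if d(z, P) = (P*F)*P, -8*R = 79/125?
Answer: 35010889/16000000 ≈ 2.1882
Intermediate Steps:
R = -79/1000 (R = -79/(8*125) = -⅛*79/125 = -79/1000 ≈ -0.079000)
d(z, P) = 4*P² (d(z, P) = (P*4)*P = (4*P)*P = 4*P²)
((R + 77)/(-12 + d(6, -4)))² = ((-79/1000 + 77)/(-12 + 4*(-4)²))² = (76921/(1000*(-12 + 4*16)))² = (76921/(1000*(-12 + 64)))² = ((76921/1000)/52)² = ((76921/1000)*(1/52))² = (5917/4000)² = 35010889/16000000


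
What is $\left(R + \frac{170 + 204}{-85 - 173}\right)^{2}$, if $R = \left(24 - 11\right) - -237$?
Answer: $\frac{1028035969}{16641} \approx 61777.0$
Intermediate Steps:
$R = 250$ ($R = \left(24 - 11\right) + 237 = 13 + 237 = 250$)
$\left(R + \frac{170 + 204}{-85 - 173}\right)^{2} = \left(250 + \frac{170 + 204}{-85 - 173}\right)^{2} = \left(250 + \frac{374}{-258}\right)^{2} = \left(250 + 374 \left(- \frac{1}{258}\right)\right)^{2} = \left(250 - \frac{187}{129}\right)^{2} = \left(\frac{32063}{129}\right)^{2} = \frac{1028035969}{16641}$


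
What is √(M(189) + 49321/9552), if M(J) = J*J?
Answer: 23*√385122909/2388 ≈ 189.01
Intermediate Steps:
M(J) = J²
√(M(189) + 49321/9552) = √(189² + 49321/9552) = √(35721 + 49321*(1/9552)) = √(35721 + 49321/9552) = √(341256313/9552) = 23*√385122909/2388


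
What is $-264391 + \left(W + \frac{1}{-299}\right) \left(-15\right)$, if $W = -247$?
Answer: $- \frac{77945099}{299} \approx -2.6069 \cdot 10^{5}$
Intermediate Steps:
$-264391 + \left(W + \frac{1}{-299}\right) \left(-15\right) = -264391 + \left(-247 + \frac{1}{-299}\right) \left(-15\right) = -264391 + \left(-247 - \frac{1}{299}\right) \left(-15\right) = -264391 - - \frac{1107810}{299} = -264391 + \frac{1107810}{299} = - \frac{77945099}{299}$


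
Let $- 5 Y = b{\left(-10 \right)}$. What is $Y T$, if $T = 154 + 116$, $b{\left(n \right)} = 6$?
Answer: $-324$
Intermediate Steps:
$Y = - \frac{6}{5}$ ($Y = \left(- \frac{1}{5}\right) 6 = - \frac{6}{5} \approx -1.2$)
$T = 270$
$Y T = \left(- \frac{6}{5}\right) 270 = -324$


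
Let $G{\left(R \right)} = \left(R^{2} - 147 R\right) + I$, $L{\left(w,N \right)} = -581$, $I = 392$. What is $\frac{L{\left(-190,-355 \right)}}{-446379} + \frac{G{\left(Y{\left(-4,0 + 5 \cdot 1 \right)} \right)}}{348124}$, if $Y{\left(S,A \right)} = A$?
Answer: $\frac{30155761}{77697621498} \approx 0.00038812$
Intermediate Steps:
$G{\left(R \right)} = 392 + R^{2} - 147 R$ ($G{\left(R \right)} = \left(R^{2} - 147 R\right) + 392 = 392 + R^{2} - 147 R$)
$\frac{L{\left(-190,-355 \right)}}{-446379} + \frac{G{\left(Y{\left(-4,0 + 5 \cdot 1 \right)} \right)}}{348124} = - \frac{581}{-446379} + \frac{392 + \left(0 + 5 \cdot 1\right)^{2} - 147 \left(0 + 5 \cdot 1\right)}{348124} = \left(-581\right) \left(- \frac{1}{446379}\right) + \left(392 + \left(0 + 5\right)^{2} - 147 \left(0 + 5\right)\right) \frac{1}{348124} = \frac{581}{446379} + \left(392 + 5^{2} - 735\right) \frac{1}{348124} = \frac{581}{446379} + \left(392 + 25 - 735\right) \frac{1}{348124} = \frac{581}{446379} - \frac{159}{174062} = \frac{30155761}{77697621498}$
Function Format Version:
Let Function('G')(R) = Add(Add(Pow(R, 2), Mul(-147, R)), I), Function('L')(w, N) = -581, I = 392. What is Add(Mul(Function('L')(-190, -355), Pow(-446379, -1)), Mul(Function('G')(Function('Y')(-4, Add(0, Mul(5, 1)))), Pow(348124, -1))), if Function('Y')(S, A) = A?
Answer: Rational(30155761, 77697621498) ≈ 0.00038812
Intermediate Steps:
Function('G')(R) = Add(392, Pow(R, 2), Mul(-147, R)) (Function('G')(R) = Add(Add(Pow(R, 2), Mul(-147, R)), 392) = Add(392, Pow(R, 2), Mul(-147, R)))
Add(Mul(Function('L')(-190, -355), Pow(-446379, -1)), Mul(Function('G')(Function('Y')(-4, Add(0, Mul(5, 1)))), Pow(348124, -1))) = Add(Mul(-581, Pow(-446379, -1)), Mul(Add(392, Pow(Add(0, Mul(5, 1)), 2), Mul(-147, Add(0, Mul(5, 1)))), Pow(348124, -1))) = Add(Mul(-581, Rational(-1, 446379)), Mul(Add(392, Pow(Add(0, 5), 2), Mul(-147, Add(0, 5))), Rational(1, 348124))) = Add(Rational(581, 446379), Mul(Add(392, Pow(5, 2), Mul(-147, 5)), Rational(1, 348124))) = Add(Rational(581, 446379), Mul(Add(392, 25, -735), Rational(1, 348124))) = Add(Rational(581, 446379), Mul(-318, Rational(1, 348124))) = Add(Rational(581, 446379), Rational(-159, 174062)) = Rational(30155761, 77697621498)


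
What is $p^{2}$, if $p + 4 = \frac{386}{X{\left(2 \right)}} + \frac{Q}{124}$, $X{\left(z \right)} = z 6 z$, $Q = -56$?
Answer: $\frac{18722929}{138384} \approx 135.3$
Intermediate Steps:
$X{\left(z \right)} = 6 z^{2}$ ($X{\left(z \right)} = 6 z z = 6 z^{2}$)
$p = \frac{4327}{372}$ ($p = -4 + \left(\frac{386}{6 \cdot 2^{2}} - \frac{56}{124}\right) = -4 + \left(\frac{386}{6 \cdot 4} - \frac{14}{31}\right) = -4 - \left(\frac{14}{31} - \frac{386}{24}\right) = -4 + \left(386 \cdot \frac{1}{24} - \frac{14}{31}\right) = -4 + \left(\frac{193}{12} - \frac{14}{31}\right) = -4 + \frac{5815}{372} = \frac{4327}{372} \approx 11.632$)
$p^{2} = \left(\frac{4327}{372}\right)^{2} = \frac{18722929}{138384}$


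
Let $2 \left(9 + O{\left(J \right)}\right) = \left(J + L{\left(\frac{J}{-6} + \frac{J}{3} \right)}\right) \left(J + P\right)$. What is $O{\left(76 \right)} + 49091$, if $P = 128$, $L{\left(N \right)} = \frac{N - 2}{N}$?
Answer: $\frac{1081478}{19} \approx 56920.0$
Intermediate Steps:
$L{\left(N \right)} = \frac{-2 + N}{N}$ ($L{\left(N \right)} = \frac{N - 2}{N} = \frac{-2 + N}{N}$)
$O{\left(J \right)} = -9 + \frac{\left(128 + J\right) \left(J + \frac{6 \left(-2 + \frac{J}{6}\right)}{J}\right)}{2}$ ($O{\left(J \right)} = -9 + \frac{\left(J + \frac{-2 + \left(\frac{J}{-6} + \frac{J}{3}\right)}{\frac{J}{-6} + \frac{J}{3}}\right) \left(J + 128\right)}{2} = -9 + \frac{\left(J + \frac{-2 + \left(J \left(- \frac{1}{6}\right) + J \frac{1}{3}\right)}{J \left(- \frac{1}{6}\right) + J \frac{1}{3}}\right) \left(128 + J\right)}{2} = -9 + \frac{\left(J + \frac{-2 + \left(- \frac{J}{6} + \frac{J}{3}\right)}{- \frac{J}{6} + \frac{J}{3}}\right) \left(128 + J\right)}{2} = -9 + \frac{\left(J + \frac{-2 + \frac{J}{6}}{\frac{1}{6} J}\right) \left(128 + J\right)}{2} = -9 + \frac{\left(J + \frac{6}{J} \left(-2 + \frac{J}{6}\right)\right) \left(128 + J\right)}{2} = -9 + \frac{\left(J + \frac{6 \left(-2 + \frac{J}{6}\right)}{J}\right) \left(128 + J\right)}{2} = -9 + \frac{\left(128 + J\right) \left(J + \frac{6 \left(-2 + \frac{J}{6}\right)}{J}\right)}{2}$)
$O{\left(76 \right)} + 49091 = \left(49 + \frac{76^{2}}{2} - \frac{768}{76} + \frac{129}{2} \cdot 76\right) + 49091 = \left(49 + \frac{1}{2} \cdot 5776 - \frac{192}{19} + 4902\right) + 49091 = \left(49 + 2888 - \frac{192}{19} + 4902\right) + 49091 = \frac{148749}{19} + 49091 = \frac{1081478}{19}$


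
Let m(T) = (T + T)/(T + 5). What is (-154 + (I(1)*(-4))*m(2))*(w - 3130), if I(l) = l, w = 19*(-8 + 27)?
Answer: 3029286/7 ≈ 4.3276e+5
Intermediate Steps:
w = 361 (w = 19*19 = 361)
m(T) = 2*T/(5 + T) (m(T) = (2*T)/(5 + T) = 2*T/(5 + T))
(-154 + (I(1)*(-4))*m(2))*(w - 3130) = (-154 + (1*(-4))*(2*2/(5 + 2)))*(361 - 3130) = (-154 - 8*2/7)*(-2769) = (-154 - 4*4/7)*(-2769) = (-154 - 16/7)*(-2769) = -1094/7*(-2769) = 3029286/7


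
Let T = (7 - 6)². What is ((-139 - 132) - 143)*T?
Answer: -414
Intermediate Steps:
T = 1 (T = 1² = 1)
((-139 - 132) - 143)*T = ((-139 - 132) - 143)*1 = (-271 - 143)*1 = -414*1 = -414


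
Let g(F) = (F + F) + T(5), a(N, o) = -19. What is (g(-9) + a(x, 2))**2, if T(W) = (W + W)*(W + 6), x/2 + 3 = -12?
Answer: 5329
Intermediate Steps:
x = -30 (x = -6 + 2*(-12) = -6 - 24 = -30)
T(W) = 2*W*(6 + W) (T(W) = (2*W)*(6 + W) = 2*W*(6 + W))
g(F) = 110 + 2*F (g(F) = (F + F) + 2*5*(6 + 5) = 2*F + 2*5*11 = 2*F + 110 = 110 + 2*F)
(g(-9) + a(x, 2))**2 = ((110 + 2*(-9)) - 19)**2 = ((110 - 18) - 19)**2 = (92 - 19)**2 = 73**2 = 5329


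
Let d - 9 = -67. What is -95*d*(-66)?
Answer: -363660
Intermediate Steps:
d = -58 (d = 9 - 67 = -58)
-95*d*(-66) = -95*(-58)*(-66) = 5510*(-66) = -363660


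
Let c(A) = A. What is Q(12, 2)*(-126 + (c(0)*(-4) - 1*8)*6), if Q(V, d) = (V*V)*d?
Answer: -50112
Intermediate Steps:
Q(V, d) = d*V² (Q(V, d) = V²*d = d*V²)
Q(12, 2)*(-126 + (c(0)*(-4) - 1*8)*6) = (2*12²)*(-126 + (0*(-4) - 1*8)*6) = (2*144)*(-126 + (0 - 8)*6) = 288*(-126 - 8*6) = 288*(-126 - 48) = 288*(-174) = -50112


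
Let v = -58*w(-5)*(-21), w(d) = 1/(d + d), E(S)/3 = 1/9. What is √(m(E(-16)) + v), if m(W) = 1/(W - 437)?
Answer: 3*I*√23224990/1310 ≈ 11.036*I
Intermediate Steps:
E(S) = ⅓ (E(S) = 3/9 = 3*(⅑) = ⅓)
w(d) = 1/(2*d)
m(W) = 1/(-437 + W)
v = -609/5 (v = -29/(-5)*(-21) = -29*(-1)/5*(-21) = -58*(-⅒)*(-21) = (29/5)*(-21) = -609/5 ≈ -121.80)
√(m(E(-16)) + v) = √(1/(-437 + ⅓) - 609/5) = √(1/(-1310/3) - 609/5) = √(-3/1310 - 609/5) = √(-159561/1310) = 3*I*√23224990/1310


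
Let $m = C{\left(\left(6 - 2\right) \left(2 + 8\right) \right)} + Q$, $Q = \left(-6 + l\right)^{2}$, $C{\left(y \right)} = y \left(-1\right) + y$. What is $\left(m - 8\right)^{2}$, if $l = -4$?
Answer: $8464$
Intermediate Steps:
$C{\left(y \right)} = 0$ ($C{\left(y \right)} = - y + y = 0$)
$Q = 100$ ($Q = \left(-6 - 4\right)^{2} = \left(-10\right)^{2} = 100$)
$m = 100$ ($m = 0 + 100 = 100$)
$\left(m - 8\right)^{2} = \left(100 - 8\right)^{2} = 92^{2} = 8464$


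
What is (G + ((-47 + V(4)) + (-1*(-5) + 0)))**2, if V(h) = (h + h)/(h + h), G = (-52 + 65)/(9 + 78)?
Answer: 12630916/7569 ≈ 1668.8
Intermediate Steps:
G = 13/87 ≈ 0.14943
V(h) = 1 (V(h) = (2*h)/((2*h)) = (2*h)*(1/(2*h)) = 1)
(G + ((-47 + V(4)) + (-1*(-5) + 0)))**2 = (13/87 + ((-47 + 1) + (-1*(-5) + 0)))**2 = (13/87 + (-46 + (5 + 0)))**2 = (13/87 + (-46 + 5))**2 = (13/87 - 41)**2 = (-3554/87)**2 = 12630916/7569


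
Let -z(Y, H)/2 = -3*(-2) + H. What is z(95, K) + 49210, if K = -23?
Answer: 49244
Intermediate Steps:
z(Y, H) = -12 - 2*H (z(Y, H) = -2*(-3*(-2) + H) = -2*(6 + H) = -12 - 2*H)
z(95, K) + 49210 = (-12 - 2*(-23)) + 49210 = (-12 + 46) + 49210 = 34 + 49210 = 49244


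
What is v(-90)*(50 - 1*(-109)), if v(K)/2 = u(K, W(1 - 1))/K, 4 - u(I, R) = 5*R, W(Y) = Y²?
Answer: -212/15 ≈ -14.133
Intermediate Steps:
u(I, R) = 4 - 5*R
v(K) = 8/K (v(K) = 2*((4 - 5*(1 - 1)²)/K) = 2*((4 - 5*0²)/K) = 2*((4 - 5*0)/K) = 2*((4 + 0)/K) = 2*(4/K) = 8/K)
v(-90)*(50 - 1*(-109)) = (8/(-90))*(50 - 1*(-109)) = (8*(-1/90))*(50 + 109) = -4/45*159 = -212/15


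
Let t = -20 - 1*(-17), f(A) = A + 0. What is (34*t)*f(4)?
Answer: -408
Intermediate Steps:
f(A) = A
t = -3 (t = -20 + 17 = -3)
(34*t)*f(4) = (34*(-3))*4 = -102*4 = -408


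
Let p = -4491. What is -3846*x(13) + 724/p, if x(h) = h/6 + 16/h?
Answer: -762873127/58383 ≈ -13067.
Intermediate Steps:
x(h) = 16/h + h/6 (x(h) = h*(⅙) + 16/h = h/6 + 16/h = 16/h + h/6)
-3846*x(13) + 724/p = -3846/(1/(16/13 + (⅙)*13)) + 724/(-4491) = -3846/(1/(16*(1/13) + 13/6)) + 724*(-1/4491) = -3846/(1/(16/13 + 13/6)) - 724/4491 = -3846/(1/(265/78)) - 724/4491 = -3846/78/265 - 724/4491 = -3846*265/78 - 724/4491 = -169865/13 - 724/4491 = -762873127/58383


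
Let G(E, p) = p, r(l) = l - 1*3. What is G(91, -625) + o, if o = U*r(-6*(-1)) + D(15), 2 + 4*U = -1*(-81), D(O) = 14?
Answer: -2207/4 ≈ -551.75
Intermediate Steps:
r(l) = -3 + l (r(l) = l - 3 = -3 + l)
U = 79/4 (U = -½ + (-1*(-81))/4 = -½ + (¼)*81 = -½ + 81/4 = 79/4 ≈ 19.750)
o = 293/4 (o = 79*(-3 - 6*(-1))/4 + 14 = 79*(-3 + 6)/4 + 14 = (79/4)*3 + 14 = 237/4 + 14 = 293/4 ≈ 73.250)
G(91, -625) + o = -625 + 293/4 = -2207/4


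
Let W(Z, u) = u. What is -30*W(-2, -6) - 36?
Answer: 144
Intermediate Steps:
-30*W(-2, -6) - 36 = -30*(-6) - 36 = 180 - 36 = 144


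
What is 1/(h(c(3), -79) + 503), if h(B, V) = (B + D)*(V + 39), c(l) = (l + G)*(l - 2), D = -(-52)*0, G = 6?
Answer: 1/143 ≈ 0.0069930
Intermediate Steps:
D = 0 (D = -13*0 = 0)
c(l) = (-2 + l)*(6 + l) (c(l) = (l + 6)*(l - 2) = (6 + l)*(-2 + l) = (-2 + l)*(6 + l))
h(B, V) = B*(39 + V) (h(B, V) = (B + 0)*(V + 39) = B*(39 + V))
1/(h(c(3), -79) + 503) = 1/((-12 + 3² + 4*3)*(39 - 79) + 503) = 1/((-12 + 9 + 12)*(-40) + 503) = 1/(9*(-40) + 503) = 1/(-360 + 503) = 1/143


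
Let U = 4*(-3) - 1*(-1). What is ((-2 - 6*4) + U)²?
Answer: 1369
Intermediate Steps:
U = -11 (U = -12 + 1 = -11)
((-2 - 6*4) + U)² = ((-2 - 6*4) - 11)² = ((-2 - 24) - 11)² = (-26 - 11)² = (-37)² = 1369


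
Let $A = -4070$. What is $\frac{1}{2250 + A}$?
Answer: $- \frac{1}{1820} \approx -0.00054945$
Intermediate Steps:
$\frac{1}{2250 + A} = \frac{1}{2250 - 4070} = \frac{1}{-1820} = - \frac{1}{1820}$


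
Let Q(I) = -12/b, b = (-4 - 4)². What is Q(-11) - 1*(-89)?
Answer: 1421/16 ≈ 88.813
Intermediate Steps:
b = 64 (b = (-8)² = 64)
Q(I) = -3/16 (Q(I) = -12/64 = -12*1/64 = -3/16)
Q(-11) - 1*(-89) = -3/16 - 1*(-89) = -3/16 + 89 = 1421/16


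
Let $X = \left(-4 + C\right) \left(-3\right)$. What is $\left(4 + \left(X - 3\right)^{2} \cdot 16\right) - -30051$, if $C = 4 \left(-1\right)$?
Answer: $37111$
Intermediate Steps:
$C = -4$
$X = 24$ ($X = \left(-4 - 4\right) \left(-3\right) = \left(-8\right) \left(-3\right) = 24$)
$\left(4 + \left(X - 3\right)^{2} \cdot 16\right) - -30051 = \left(4 + \left(24 - 3\right)^{2} \cdot 16\right) - -30051 = \left(4 + 21^{2} \cdot 16\right) + 30051 = \left(4 + 441 \cdot 16\right) + 30051 = \left(4 + 7056\right) + 30051 = 7060 + 30051 = 37111$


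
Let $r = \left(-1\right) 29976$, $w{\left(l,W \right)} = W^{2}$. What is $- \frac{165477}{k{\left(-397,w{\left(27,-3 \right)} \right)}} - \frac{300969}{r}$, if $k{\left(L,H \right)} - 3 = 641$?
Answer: $- \frac{397209543}{1608712} \approx -246.91$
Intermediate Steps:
$k{\left(L,H \right)} = 644$ ($k{\left(L,H \right)} = 3 + 641 = 644$)
$r = -29976$
$- \frac{165477}{k{\left(-397,w{\left(27,-3 \right)} \right)}} - \frac{300969}{r} = - \frac{165477}{644} - \frac{300969}{-29976} = \left(-165477\right) \frac{1}{644} - - \frac{100323}{9992} = - \frac{165477}{644} + \frac{100323}{9992} = - \frac{397209543}{1608712}$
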